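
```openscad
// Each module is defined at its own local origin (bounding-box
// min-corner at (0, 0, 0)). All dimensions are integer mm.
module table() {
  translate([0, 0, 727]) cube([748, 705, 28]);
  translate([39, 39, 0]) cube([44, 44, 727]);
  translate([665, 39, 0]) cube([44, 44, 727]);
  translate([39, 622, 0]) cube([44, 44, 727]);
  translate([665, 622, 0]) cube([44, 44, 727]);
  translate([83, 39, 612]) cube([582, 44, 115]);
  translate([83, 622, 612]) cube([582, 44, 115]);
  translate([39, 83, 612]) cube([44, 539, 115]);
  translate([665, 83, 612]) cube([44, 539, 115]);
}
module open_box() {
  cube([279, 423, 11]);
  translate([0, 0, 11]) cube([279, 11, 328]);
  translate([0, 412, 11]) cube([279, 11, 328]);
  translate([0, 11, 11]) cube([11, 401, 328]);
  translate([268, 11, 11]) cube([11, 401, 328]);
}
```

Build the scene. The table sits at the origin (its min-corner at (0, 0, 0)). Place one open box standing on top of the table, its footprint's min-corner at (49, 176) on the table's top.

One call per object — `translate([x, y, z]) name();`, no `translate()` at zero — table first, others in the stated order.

table();
translate([49, 176, 755]) open_box();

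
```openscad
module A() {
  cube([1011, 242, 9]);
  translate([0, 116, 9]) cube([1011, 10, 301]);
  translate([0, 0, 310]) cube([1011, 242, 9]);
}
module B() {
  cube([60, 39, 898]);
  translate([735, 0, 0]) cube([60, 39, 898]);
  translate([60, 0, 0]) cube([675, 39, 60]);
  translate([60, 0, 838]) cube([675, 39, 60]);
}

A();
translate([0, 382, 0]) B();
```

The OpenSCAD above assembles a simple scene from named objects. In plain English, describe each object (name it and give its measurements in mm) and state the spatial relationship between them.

A is an I-beam lying along x, 1011 mm long. Overall section height 319 mm. Two flanges 242 mm wide (y) and 9 mm thick, one on the floor and one at the top; a web 10 mm thick runs between them, centred on the flange width.

B is a picture frame with a 675×778 mm rectangular opening (x by z) and a uniform 60 mm border on every side. Frame depth is 39 mm along y. It is built from two vertical stiles running the full outside height and two horizontal rails spanning the gap between the stiles.

The picture frame is on the floor beside the I-beam on its +y side.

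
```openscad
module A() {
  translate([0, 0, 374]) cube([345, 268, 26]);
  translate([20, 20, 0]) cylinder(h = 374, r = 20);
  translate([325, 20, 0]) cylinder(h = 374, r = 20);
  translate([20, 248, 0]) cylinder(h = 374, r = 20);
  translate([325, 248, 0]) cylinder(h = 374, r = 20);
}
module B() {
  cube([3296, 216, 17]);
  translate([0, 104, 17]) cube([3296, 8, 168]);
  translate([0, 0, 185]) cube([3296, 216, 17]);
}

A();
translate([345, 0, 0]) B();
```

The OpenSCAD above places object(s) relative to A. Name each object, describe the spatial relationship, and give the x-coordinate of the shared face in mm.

The stool's +x face and the I-beam's −x face are both at x = 345 mm.

A is a stool. B is an I-beam. The I-beam is against the stool's +x side, with their −y faces flush. The x-coordinate of the shared face is 345 mm.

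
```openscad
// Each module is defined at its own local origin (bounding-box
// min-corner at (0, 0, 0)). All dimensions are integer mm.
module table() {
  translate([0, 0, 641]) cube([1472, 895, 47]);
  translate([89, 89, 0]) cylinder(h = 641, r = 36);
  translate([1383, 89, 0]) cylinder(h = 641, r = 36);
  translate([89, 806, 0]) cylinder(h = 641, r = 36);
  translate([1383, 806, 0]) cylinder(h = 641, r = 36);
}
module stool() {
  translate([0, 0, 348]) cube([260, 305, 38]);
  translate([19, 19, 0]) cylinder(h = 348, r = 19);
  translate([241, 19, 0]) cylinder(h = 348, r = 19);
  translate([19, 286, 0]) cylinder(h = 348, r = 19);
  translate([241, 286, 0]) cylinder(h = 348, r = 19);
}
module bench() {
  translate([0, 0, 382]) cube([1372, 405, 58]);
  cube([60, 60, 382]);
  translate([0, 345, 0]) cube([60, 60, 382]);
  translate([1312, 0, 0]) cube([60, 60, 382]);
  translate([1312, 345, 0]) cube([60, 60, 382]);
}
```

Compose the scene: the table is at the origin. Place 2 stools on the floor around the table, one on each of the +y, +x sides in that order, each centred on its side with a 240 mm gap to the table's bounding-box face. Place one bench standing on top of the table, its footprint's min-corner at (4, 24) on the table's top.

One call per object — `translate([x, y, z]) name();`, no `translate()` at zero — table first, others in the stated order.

table();
translate([606, 1135, 0]) stool();
translate([1712, 295, 0]) stool();
translate([4, 24, 688]) bench();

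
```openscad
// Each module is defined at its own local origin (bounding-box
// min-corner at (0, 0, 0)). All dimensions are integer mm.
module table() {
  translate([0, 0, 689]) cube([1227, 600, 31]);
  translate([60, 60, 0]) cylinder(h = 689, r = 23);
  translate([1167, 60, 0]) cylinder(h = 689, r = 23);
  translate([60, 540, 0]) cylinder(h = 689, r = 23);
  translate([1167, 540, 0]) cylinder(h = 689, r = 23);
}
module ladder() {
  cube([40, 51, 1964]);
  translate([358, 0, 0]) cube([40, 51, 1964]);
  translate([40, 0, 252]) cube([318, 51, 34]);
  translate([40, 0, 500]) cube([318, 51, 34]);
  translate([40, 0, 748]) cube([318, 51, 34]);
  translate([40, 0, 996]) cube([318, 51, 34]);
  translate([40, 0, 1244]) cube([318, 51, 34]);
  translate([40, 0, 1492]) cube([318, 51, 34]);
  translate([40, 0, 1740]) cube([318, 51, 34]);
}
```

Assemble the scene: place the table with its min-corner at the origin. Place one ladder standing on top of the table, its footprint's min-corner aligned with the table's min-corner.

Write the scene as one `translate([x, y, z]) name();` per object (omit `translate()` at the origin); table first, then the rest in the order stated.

table();
translate([0, 0, 720]) ladder();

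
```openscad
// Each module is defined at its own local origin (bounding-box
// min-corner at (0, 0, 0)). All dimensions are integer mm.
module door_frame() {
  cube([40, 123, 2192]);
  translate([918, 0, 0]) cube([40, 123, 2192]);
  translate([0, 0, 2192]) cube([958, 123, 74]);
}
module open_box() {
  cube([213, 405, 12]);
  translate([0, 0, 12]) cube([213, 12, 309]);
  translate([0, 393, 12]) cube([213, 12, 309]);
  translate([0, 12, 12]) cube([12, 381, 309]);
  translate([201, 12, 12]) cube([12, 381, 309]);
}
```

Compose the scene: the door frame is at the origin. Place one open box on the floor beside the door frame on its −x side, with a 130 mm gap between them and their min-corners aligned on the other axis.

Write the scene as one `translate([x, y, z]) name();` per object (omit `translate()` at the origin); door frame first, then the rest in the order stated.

door_frame();
translate([-343, 0, 0]) open_box();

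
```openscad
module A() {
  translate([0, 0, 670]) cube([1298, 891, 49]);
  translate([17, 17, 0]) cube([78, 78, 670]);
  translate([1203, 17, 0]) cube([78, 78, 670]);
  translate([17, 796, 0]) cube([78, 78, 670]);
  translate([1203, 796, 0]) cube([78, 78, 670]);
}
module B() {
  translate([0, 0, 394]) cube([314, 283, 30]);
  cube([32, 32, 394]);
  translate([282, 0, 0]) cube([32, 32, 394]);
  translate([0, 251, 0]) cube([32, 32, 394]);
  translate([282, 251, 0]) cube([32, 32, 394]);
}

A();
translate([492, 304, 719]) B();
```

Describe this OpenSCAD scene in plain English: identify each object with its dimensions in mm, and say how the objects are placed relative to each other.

A is a rectangular dining table. The top is 1298×891×49 mm with its upper surface at z = 719 mm. It stands on four 78×78 mm square legs, each inset 17 mm from the nearest pair of top edges, running from the floor to the underside of the top.

B is a four-legged stool. The seat is a 314×283×30 mm slab whose top surface is at z = 424 mm; four square legs, each 32×32 mm in cross-section, run from the floor (z = 0) to the underside of the seat, each flush with a corner of the seat.

The stool is on top of the table, centred.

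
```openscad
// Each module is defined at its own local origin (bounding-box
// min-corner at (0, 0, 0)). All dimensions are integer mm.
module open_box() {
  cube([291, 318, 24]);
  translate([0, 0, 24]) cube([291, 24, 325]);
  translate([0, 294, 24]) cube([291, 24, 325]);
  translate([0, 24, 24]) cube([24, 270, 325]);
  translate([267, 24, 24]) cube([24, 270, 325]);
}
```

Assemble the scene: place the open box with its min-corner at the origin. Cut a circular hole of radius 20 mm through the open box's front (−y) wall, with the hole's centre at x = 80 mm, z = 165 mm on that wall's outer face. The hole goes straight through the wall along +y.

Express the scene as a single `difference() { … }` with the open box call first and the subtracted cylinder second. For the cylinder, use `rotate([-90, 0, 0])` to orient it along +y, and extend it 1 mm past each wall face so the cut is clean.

difference() {
  open_box();
  translate([80, -1, 165]) rotate([-90, 0, 0]) cylinder(h = 26, r = 20);
}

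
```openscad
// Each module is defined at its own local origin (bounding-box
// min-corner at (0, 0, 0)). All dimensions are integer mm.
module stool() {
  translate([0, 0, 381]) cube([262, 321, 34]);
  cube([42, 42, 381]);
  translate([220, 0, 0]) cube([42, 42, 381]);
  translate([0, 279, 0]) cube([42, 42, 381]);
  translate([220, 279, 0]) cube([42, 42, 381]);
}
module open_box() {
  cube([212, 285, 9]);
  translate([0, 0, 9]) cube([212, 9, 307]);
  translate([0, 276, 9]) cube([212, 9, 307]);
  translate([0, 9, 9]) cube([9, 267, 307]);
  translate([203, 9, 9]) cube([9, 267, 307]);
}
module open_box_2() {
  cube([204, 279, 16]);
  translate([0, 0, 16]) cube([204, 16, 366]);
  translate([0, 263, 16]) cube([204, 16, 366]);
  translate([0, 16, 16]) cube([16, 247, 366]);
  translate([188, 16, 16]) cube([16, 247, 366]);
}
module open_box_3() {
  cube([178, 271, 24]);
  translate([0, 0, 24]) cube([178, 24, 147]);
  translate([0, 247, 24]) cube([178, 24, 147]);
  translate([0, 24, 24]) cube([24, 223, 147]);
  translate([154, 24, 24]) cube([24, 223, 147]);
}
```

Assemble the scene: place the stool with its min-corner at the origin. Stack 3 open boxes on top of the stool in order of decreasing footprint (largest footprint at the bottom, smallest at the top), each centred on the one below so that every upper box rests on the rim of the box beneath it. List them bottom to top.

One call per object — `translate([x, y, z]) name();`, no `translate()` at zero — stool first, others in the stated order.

stool();
translate([25, 18, 415]) open_box();
translate([29, 21, 731]) open_box_2();
translate([42, 25, 1113]) open_box_3();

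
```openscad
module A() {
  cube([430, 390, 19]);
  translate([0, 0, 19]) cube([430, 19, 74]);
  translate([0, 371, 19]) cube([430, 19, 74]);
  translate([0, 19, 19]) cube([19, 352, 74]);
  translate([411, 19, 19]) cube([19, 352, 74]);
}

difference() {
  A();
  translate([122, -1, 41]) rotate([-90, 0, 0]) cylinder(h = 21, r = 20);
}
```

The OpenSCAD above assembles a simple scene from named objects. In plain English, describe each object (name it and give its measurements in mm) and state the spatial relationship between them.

A is an open-topped rectangular box: outside dimensions 430×390×93 mm, with a uniform wall and base thickness of 19 mm. The base is a full 430×390 slab on the floor; four walls sit on top of the base. The front and back walls (the −y and +y sides) span the full width; the two side walls fit between them.

The open box has a circular hole of radius 20 mm through its front wall, centred at (x = 122, z = 41).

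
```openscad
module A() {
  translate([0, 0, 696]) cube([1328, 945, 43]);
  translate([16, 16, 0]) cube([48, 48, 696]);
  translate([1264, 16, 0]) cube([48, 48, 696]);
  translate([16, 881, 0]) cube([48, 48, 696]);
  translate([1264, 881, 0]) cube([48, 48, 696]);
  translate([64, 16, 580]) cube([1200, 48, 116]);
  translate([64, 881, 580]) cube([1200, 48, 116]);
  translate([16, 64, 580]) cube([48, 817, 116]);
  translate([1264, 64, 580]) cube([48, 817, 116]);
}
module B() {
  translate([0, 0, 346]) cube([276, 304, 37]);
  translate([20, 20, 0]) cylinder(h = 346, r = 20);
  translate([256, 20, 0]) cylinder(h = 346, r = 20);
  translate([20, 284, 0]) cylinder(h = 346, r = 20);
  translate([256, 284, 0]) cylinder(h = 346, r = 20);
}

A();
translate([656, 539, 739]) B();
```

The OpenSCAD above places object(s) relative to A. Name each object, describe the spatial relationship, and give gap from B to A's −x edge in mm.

The stool's min-x is at 656; the table's min-x is 0; gap = 656 mm.

A is a table. B is a stool. The stool is on top of the table. The gap from the stool to the table's −x edge is 656 mm.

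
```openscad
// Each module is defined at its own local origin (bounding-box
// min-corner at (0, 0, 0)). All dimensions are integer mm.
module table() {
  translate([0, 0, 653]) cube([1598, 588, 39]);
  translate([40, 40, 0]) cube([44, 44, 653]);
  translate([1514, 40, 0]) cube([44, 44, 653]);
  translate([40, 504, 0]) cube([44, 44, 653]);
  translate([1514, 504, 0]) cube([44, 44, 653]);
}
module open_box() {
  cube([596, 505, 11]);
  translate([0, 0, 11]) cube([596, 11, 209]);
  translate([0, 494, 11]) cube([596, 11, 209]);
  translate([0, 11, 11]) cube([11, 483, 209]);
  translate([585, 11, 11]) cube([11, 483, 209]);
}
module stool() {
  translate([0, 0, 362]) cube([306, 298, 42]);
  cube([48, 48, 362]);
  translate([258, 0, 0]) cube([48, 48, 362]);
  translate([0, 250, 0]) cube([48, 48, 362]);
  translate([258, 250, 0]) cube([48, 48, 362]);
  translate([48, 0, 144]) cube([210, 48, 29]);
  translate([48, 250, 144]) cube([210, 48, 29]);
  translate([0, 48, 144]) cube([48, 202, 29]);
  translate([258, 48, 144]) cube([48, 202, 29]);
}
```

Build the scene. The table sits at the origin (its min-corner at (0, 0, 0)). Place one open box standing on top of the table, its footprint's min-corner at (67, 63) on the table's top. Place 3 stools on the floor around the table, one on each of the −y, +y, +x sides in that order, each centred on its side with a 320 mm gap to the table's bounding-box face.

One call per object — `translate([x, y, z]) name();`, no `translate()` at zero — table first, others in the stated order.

table();
translate([67, 63, 692]) open_box();
translate([646, -618, 0]) stool();
translate([646, 908, 0]) stool();
translate([1918, 145, 0]) stool();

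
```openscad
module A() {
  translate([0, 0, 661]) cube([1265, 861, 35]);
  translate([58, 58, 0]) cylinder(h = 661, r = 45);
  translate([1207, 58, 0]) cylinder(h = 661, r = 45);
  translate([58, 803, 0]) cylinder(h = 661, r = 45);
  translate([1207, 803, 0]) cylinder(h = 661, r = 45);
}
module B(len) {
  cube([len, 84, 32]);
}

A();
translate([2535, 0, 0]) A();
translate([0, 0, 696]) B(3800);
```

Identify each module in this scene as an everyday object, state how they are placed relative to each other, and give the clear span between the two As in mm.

Second table starts at x = 2535; first ends at x = 1265; clear span = 2535 − 1265 = 1270 mm.

A is a table. B is a beam. A beam spans the tops of two tables. The clear span between the two tables is 1270 mm.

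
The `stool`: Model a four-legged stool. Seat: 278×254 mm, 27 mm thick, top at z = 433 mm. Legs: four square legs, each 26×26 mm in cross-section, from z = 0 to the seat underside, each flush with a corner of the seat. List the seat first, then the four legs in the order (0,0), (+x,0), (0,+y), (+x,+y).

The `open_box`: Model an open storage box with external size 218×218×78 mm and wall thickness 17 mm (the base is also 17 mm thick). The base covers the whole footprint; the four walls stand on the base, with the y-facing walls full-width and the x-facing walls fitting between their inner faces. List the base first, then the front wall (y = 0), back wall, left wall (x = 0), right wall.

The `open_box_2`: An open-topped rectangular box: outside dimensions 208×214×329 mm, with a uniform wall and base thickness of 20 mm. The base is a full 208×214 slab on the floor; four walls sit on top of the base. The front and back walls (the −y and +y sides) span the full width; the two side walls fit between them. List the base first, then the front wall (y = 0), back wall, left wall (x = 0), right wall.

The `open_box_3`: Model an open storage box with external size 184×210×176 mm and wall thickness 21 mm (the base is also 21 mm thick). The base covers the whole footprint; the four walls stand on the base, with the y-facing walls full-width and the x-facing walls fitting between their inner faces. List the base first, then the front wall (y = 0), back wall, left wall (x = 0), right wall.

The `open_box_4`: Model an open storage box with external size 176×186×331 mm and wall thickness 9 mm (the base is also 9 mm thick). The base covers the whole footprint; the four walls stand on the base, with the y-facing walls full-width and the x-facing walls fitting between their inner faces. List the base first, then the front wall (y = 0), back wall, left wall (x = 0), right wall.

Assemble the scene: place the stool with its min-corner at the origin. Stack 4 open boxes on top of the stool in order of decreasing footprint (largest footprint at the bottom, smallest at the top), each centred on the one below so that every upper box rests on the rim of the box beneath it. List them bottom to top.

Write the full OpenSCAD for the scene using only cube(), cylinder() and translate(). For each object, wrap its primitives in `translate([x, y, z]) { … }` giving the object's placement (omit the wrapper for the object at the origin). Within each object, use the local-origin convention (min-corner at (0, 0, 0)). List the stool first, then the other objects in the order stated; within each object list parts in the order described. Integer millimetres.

translate([0, 0, 406]) cube([278, 254, 27]);
cube([26, 26, 406]);
translate([252, 0, 0]) cube([26, 26, 406]);
translate([0, 228, 0]) cube([26, 26, 406]);
translate([252, 228, 0]) cube([26, 26, 406]);
translate([30, 18, 433]) {
  cube([218, 218, 17]);
  translate([0, 0, 17]) cube([218, 17, 61]);
  translate([0, 201, 17]) cube([218, 17, 61]);
  translate([0, 17, 17]) cube([17, 184, 61]);
  translate([201, 17, 17]) cube([17, 184, 61]);
}
translate([35, 20, 511]) {
  cube([208, 214, 20]);
  translate([0, 0, 20]) cube([208, 20, 309]);
  translate([0, 194, 20]) cube([208, 20, 309]);
  translate([0, 20, 20]) cube([20, 174, 309]);
  translate([188, 20, 20]) cube([20, 174, 309]);
}
translate([47, 22, 840]) {
  cube([184, 210, 21]);
  translate([0, 0, 21]) cube([184, 21, 155]);
  translate([0, 189, 21]) cube([184, 21, 155]);
  translate([0, 21, 21]) cube([21, 168, 155]);
  translate([163, 21, 21]) cube([21, 168, 155]);
}
translate([51, 34, 1016]) {
  cube([176, 186, 9]);
  translate([0, 0, 9]) cube([176, 9, 322]);
  translate([0, 177, 9]) cube([176, 9, 322]);
  translate([0, 9, 9]) cube([9, 168, 322]);
  translate([167, 9, 9]) cube([9, 168, 322]);
}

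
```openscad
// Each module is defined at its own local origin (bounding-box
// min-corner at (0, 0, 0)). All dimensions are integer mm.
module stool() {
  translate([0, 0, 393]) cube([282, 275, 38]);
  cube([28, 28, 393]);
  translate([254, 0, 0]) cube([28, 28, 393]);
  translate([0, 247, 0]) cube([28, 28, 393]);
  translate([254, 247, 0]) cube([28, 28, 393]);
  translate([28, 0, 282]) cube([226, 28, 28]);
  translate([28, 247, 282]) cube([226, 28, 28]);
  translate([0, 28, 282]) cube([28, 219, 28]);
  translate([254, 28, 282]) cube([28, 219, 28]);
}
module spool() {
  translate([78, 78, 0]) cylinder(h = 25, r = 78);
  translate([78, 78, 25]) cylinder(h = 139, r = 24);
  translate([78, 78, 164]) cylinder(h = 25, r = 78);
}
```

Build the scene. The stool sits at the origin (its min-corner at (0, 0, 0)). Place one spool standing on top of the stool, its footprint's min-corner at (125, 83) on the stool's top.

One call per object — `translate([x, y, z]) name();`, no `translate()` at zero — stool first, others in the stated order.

stool();
translate([125, 83, 431]) spool();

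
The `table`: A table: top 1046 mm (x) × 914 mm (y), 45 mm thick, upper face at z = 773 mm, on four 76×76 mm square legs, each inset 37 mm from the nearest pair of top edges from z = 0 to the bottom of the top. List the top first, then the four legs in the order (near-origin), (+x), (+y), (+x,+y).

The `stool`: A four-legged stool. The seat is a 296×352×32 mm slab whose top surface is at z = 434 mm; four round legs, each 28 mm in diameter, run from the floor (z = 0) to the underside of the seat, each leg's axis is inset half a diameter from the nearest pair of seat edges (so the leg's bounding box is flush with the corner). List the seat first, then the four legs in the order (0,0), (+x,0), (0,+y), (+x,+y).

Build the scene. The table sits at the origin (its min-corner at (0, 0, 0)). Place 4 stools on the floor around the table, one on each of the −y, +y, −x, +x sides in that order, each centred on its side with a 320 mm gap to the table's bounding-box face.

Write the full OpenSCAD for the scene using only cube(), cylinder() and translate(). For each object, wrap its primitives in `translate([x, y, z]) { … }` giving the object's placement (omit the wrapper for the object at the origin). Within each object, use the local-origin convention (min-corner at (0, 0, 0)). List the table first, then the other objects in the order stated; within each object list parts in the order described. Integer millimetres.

translate([0, 0, 728]) cube([1046, 914, 45]);
translate([37, 37, 0]) cube([76, 76, 728]);
translate([933, 37, 0]) cube([76, 76, 728]);
translate([37, 801, 0]) cube([76, 76, 728]);
translate([933, 801, 0]) cube([76, 76, 728]);
translate([375, -672, 0]) {
  translate([0, 0, 402]) cube([296, 352, 32]);
  translate([14, 14, 0]) cylinder(h = 402, r = 14);
  translate([282, 14, 0]) cylinder(h = 402, r = 14);
  translate([14, 338, 0]) cylinder(h = 402, r = 14);
  translate([282, 338, 0]) cylinder(h = 402, r = 14);
}
translate([375, 1234, 0]) {
  translate([0, 0, 402]) cube([296, 352, 32]);
  translate([14, 14, 0]) cylinder(h = 402, r = 14);
  translate([282, 14, 0]) cylinder(h = 402, r = 14);
  translate([14, 338, 0]) cylinder(h = 402, r = 14);
  translate([282, 338, 0]) cylinder(h = 402, r = 14);
}
translate([-616, 281, 0]) {
  translate([0, 0, 402]) cube([296, 352, 32]);
  translate([14, 14, 0]) cylinder(h = 402, r = 14);
  translate([282, 14, 0]) cylinder(h = 402, r = 14);
  translate([14, 338, 0]) cylinder(h = 402, r = 14);
  translate([282, 338, 0]) cylinder(h = 402, r = 14);
}
translate([1366, 281, 0]) {
  translate([0, 0, 402]) cube([296, 352, 32]);
  translate([14, 14, 0]) cylinder(h = 402, r = 14);
  translate([282, 14, 0]) cylinder(h = 402, r = 14);
  translate([14, 338, 0]) cylinder(h = 402, r = 14);
  translate([282, 338, 0]) cylinder(h = 402, r = 14);
}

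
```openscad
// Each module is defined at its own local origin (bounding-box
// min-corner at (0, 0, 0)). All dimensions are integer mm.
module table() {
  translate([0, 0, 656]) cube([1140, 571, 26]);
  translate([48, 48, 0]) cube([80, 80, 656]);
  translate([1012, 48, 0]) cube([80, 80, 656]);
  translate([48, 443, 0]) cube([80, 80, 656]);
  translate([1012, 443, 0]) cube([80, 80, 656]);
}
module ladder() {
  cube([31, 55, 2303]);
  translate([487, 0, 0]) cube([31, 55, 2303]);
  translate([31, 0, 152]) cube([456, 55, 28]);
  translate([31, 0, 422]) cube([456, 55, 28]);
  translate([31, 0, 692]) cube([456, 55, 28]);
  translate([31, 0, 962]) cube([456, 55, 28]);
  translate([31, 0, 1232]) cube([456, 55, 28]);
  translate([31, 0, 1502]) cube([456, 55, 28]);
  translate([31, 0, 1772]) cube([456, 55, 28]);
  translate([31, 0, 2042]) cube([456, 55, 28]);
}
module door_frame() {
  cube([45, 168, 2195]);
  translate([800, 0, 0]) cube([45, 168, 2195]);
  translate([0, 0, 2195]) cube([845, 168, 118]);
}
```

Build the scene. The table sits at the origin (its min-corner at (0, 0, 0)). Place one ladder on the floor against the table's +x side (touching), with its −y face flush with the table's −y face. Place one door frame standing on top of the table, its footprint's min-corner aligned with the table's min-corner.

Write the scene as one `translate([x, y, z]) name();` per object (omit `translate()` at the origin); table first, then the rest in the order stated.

table();
translate([1140, 0, 0]) ladder();
translate([0, 0, 682]) door_frame();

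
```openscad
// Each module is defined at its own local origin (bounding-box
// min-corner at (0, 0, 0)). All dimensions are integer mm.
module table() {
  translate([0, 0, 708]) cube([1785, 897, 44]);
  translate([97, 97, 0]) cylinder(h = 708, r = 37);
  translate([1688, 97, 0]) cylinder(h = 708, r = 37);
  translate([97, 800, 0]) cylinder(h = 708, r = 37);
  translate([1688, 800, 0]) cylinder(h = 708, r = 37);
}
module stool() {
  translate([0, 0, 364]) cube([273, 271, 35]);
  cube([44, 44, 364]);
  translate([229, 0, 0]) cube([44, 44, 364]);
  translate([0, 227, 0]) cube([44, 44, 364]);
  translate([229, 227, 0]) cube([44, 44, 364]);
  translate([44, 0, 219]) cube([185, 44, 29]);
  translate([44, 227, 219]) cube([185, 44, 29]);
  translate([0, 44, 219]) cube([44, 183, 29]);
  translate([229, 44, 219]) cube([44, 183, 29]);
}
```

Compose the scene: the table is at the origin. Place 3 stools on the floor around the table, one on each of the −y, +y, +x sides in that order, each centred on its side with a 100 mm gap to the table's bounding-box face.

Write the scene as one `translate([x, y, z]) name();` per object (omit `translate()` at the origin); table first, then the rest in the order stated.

table();
translate([756, -371, 0]) stool();
translate([756, 997, 0]) stool();
translate([1885, 313, 0]) stool();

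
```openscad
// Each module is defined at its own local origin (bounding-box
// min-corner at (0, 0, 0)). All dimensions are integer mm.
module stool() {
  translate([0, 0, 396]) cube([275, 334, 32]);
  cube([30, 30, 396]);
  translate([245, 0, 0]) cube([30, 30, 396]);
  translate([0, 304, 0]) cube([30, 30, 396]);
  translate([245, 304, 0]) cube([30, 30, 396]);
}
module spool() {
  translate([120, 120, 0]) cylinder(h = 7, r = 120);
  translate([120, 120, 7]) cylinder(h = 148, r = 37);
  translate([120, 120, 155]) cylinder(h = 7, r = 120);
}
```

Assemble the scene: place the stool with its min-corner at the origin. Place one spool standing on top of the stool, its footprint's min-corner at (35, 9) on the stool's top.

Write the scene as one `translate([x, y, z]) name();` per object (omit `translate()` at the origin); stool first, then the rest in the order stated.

stool();
translate([35, 9, 428]) spool();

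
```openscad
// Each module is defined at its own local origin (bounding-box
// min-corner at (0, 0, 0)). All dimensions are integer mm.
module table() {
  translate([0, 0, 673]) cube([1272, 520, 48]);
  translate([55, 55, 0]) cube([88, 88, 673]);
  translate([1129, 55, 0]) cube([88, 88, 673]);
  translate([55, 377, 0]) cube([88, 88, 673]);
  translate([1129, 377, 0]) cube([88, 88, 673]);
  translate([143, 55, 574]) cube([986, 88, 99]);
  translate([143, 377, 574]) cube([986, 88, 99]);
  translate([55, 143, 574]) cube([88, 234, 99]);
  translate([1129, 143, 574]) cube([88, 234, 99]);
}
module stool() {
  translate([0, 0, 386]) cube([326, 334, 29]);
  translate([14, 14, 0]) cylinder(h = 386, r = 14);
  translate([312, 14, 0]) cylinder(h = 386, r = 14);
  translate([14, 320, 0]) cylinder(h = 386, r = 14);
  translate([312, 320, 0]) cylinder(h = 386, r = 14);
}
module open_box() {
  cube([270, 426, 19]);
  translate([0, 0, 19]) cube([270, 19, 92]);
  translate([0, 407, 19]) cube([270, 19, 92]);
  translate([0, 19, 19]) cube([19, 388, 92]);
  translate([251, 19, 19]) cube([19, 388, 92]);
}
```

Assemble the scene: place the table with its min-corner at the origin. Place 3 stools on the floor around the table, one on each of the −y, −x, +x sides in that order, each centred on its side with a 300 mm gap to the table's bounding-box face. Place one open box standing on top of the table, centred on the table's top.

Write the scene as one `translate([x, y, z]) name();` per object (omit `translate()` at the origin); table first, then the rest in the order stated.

table();
translate([473, -634, 0]) stool();
translate([-626, 93, 0]) stool();
translate([1572, 93, 0]) stool();
translate([501, 47, 721]) open_box();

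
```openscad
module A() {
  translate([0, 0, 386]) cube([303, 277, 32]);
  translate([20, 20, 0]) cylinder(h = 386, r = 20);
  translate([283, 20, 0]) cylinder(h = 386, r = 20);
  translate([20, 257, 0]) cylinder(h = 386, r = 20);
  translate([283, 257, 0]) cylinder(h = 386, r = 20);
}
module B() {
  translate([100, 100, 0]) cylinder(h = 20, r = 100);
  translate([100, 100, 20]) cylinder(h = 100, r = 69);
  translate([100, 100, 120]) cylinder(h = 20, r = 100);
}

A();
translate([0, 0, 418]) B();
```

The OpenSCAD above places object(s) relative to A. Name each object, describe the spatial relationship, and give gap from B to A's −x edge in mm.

A is a stool. B is a spool. The spool is on top of the stool. The gap from the spool to the stool's −x edge is 0 mm.

The spool's min-x is at 0; the stool's min-x is 0; gap = 0 mm.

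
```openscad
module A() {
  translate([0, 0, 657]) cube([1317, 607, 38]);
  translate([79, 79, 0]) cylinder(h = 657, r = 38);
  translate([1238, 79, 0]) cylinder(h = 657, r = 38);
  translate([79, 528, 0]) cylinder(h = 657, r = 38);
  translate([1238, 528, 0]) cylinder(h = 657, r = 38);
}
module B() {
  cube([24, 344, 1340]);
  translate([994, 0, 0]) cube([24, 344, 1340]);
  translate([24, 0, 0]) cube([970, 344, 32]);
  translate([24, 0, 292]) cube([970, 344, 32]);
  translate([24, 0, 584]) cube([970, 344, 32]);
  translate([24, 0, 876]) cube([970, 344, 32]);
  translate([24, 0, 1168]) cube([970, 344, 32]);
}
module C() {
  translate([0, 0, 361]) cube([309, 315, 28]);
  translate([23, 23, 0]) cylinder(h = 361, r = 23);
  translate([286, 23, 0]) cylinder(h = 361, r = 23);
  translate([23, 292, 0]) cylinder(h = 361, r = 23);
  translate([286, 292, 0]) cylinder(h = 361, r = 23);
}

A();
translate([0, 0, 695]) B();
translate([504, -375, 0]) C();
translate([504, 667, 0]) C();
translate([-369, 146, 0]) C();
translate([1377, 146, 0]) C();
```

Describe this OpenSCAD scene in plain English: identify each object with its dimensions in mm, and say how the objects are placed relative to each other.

A is a table with a 1317×607 mm rectangular top, 38 mm thick, top surface at z = 695 mm, supported by four round legs of 76 mm diameter, each leg's bounding box inset 41 mm from the nearest pair of top edges, running from the floor.

B is a bookshelf 1018 mm wide overall, 344 mm deep and 1340 mm tall. The two sides are 24 mm thick vertical panels. 5 horizontal shelves of 32 mm thickness span between the inner faces of the sides; the lowest shelf sits on the floor and shelves are stacked with a clear vertical gap of 260 mm between each pair.

C is a simple wooden stool: a rectangular seat 309 mm (x) by 315 mm (y), 28 mm thick, top face at z = 389 mm, on four round legs, each 46 mm in diameter. The legs rest on z = 0, each leg's axis is inset half a diameter from the nearest pair of seat edges (so the leg's bounding box is flush with the corner).

The bookshelf is on top of the table. Four stools sit around the table at the −y, +y, −x, +x sides.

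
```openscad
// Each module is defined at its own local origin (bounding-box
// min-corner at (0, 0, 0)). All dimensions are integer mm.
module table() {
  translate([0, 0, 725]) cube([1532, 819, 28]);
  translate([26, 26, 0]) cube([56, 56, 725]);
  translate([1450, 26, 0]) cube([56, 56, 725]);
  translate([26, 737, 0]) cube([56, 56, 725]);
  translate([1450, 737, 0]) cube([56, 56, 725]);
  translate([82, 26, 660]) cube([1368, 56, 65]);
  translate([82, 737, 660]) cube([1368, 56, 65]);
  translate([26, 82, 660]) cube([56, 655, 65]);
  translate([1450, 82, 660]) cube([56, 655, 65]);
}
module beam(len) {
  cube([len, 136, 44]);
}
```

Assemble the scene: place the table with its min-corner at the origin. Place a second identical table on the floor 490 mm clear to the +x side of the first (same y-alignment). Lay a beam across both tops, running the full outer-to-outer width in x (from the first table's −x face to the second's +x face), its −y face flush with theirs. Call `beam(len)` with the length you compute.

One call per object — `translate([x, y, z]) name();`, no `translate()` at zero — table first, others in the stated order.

table();
translate([2022, 0, 0]) table();
translate([0, 0, 753]) beam(3554);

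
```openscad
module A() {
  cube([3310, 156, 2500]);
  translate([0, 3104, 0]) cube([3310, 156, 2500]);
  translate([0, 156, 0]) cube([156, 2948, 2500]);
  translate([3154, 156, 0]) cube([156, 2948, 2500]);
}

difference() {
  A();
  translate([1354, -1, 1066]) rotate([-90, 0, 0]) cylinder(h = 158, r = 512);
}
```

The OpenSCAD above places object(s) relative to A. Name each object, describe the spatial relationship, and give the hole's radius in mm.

The subtracted cylinder has r = 512 mm.

A is a house frame. The house frame has a circular hole through its front wall. The hole's radius is 512 mm.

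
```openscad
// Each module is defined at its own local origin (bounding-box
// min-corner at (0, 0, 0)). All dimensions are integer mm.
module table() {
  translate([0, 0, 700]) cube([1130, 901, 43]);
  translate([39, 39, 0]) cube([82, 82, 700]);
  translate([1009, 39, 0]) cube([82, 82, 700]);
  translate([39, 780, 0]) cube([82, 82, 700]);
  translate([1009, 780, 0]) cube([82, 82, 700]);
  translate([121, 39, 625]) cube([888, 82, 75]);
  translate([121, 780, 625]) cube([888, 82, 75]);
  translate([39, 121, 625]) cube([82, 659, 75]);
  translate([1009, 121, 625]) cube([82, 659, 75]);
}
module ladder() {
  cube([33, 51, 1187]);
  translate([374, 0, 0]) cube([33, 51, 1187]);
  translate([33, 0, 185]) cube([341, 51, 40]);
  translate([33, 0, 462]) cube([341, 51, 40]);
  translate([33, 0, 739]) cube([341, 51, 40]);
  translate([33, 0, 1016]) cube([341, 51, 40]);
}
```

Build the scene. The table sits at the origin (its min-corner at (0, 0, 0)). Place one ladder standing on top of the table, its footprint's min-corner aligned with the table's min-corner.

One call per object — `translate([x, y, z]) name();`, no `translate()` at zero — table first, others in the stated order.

table();
translate([0, 0, 743]) ladder();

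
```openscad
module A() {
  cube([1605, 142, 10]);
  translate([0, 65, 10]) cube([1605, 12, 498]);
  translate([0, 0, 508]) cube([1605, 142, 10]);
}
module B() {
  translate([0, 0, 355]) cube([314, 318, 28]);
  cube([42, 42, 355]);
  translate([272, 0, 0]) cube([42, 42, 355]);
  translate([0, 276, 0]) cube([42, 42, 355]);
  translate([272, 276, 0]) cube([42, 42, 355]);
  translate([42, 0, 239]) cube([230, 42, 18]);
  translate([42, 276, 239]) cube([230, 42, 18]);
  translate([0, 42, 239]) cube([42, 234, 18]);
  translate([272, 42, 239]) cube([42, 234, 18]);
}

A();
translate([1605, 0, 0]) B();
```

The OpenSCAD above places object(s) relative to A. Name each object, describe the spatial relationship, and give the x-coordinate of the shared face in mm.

A is an I-beam. B is a stool. The stool is against the I-beam's +x side, with their −y faces flush. The x-coordinate of the shared face is 1605 mm.

The I-beam's +x face and the stool's −x face are both at x = 1605 mm.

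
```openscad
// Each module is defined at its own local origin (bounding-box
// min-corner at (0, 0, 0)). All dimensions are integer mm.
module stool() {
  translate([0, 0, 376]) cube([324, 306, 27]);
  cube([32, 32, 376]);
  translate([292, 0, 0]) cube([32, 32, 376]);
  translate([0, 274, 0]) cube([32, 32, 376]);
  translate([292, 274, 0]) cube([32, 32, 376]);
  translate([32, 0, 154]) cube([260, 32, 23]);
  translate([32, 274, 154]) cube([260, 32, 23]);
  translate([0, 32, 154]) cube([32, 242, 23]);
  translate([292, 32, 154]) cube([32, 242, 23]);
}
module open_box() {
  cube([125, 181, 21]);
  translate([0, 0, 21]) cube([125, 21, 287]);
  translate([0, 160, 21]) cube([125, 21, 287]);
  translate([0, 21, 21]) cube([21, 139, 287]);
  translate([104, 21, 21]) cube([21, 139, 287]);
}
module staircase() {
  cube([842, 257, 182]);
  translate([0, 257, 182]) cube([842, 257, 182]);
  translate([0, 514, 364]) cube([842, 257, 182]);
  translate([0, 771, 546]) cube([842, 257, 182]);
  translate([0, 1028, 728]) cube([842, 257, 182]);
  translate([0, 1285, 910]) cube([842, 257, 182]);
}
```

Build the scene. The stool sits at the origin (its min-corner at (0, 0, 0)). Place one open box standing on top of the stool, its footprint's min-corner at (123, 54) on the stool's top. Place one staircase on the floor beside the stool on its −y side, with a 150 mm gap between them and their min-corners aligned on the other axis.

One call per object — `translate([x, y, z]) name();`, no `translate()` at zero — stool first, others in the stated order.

stool();
translate([123, 54, 403]) open_box();
translate([0, -1692, 0]) staircase();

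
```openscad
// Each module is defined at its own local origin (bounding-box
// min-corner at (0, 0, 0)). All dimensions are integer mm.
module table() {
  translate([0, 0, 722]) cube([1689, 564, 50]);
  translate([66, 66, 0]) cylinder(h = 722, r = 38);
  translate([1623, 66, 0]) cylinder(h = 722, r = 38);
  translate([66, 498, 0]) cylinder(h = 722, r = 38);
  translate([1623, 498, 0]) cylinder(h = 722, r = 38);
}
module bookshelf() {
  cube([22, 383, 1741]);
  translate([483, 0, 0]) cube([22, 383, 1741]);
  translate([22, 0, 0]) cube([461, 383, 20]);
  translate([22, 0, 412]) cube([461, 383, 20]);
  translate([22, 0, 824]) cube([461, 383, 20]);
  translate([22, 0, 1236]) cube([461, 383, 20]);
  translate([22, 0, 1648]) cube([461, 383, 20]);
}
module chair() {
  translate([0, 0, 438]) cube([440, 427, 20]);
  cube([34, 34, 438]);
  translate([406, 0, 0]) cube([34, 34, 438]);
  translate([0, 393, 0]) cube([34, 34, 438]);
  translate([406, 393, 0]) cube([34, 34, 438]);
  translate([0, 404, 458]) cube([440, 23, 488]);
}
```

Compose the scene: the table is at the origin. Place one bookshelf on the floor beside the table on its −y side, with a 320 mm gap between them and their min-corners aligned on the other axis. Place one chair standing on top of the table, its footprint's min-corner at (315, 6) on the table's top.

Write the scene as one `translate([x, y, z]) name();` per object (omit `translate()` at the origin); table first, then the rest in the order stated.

table();
translate([0, -703, 0]) bookshelf();
translate([315, 6, 772]) chair();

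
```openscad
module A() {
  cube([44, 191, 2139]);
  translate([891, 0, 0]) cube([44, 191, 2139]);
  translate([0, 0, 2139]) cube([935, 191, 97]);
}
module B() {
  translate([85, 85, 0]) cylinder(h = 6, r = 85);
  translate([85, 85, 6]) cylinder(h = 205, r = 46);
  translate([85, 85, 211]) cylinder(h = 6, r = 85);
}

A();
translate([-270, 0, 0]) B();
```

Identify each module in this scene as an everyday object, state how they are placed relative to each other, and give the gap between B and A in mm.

A is a door frame. B is a spool. The spool is on the floor beside the door frame on its −x side. The gap between the spool and the door frame is 100 mm.

The spool's nearest face is 100 mm from the door frame's −x face.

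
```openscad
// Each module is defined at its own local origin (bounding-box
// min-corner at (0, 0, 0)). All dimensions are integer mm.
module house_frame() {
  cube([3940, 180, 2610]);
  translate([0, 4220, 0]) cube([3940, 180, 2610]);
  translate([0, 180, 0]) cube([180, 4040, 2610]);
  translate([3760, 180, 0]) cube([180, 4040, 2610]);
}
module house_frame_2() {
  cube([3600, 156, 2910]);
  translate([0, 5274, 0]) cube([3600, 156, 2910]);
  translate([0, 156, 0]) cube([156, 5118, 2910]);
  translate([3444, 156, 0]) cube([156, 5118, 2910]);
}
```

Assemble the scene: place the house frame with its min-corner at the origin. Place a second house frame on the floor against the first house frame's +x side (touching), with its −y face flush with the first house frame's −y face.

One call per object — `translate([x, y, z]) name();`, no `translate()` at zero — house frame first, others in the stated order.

house_frame();
translate([3940, 0, 0]) house_frame_2();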